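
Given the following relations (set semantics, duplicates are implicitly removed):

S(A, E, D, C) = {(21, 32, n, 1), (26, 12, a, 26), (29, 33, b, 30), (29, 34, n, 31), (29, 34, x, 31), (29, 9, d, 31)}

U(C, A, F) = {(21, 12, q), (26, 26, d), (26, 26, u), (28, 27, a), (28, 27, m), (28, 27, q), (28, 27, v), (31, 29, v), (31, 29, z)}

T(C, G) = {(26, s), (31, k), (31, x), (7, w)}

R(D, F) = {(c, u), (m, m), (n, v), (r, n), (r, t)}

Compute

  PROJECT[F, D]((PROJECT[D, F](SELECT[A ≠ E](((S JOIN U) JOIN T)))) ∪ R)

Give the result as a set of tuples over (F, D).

{(d, a), (m, m), (n, r), (t, r), (u, a), (u, c), (v, d), (v, n), (v, x), (z, d), (z, n), (z, x)}

S ⋈ U (natural join on A, C): {(26, 12, a, 26, d), (26, 12, a, 26, u), (29, 34, n, 31, v), (29, 34, n, 31, z), (29, 34, x, 31, v), (29, 34, x, 31, z), (29, 9, d, 31, v), (29, 9, d, 31, z)}
(S JOIN U) ⋈ T (natural join on C): {(26, 12, a, 26, d, s), (26, 12, a, 26, u, s), (29, 34, n, 31, v, k), (29, 34, n, 31, v, x), (29, 34, n, 31, z, k), (29, 34, n, 31, z, x), (29, 34, x, 31, v, k), (29, 34, x, 31, v, x), (29, 34, x, 31, z, k), (29, 34, x, 31, z, x), (29, 9, d, 31, v, k), (29, 9, d, 31, v, x), (29, 9, d, 31, z, k), (29, 9, d, 31, z, x)}
σ[A ≠ E]: keep tuples satisfying A ≠ E → {(26, 12, a, 26, d, s), (26, 12, a, 26, u, s), (29, 34, n, 31, v, k), (29, 34, n, 31, v, x), (29, 34, n, 31, z, k), (29, 34, n, 31, z, x), (29, 34, x, 31, v, k), (29, 34, x, 31, v, x), (29, 34, x, 31, z, k), (29, 34, x, 31, z, x), (29, 9, d, 31, v, k), (29, 9, d, 31, v, x), (29, 9, d, 31, z, k), (29, 9, d, 31, z, x)}
Keep only column(s) D, F (6 duplicate(s) eliminated): {(a, d), (a, u), (d, v), (d, z), (n, v), (n, z), (x, v), (x, z)}
Union: {(a, d), (a, u), (d, v), (d, z), (n, v), (n, z), (x, v), (x, z)} with {(c, u), (m, m), (n, v), (r, n), (r, t)} → {(a, d), (a, u), (c, u), (d, v), (d, z), (m, m), (n, v), (n, z), (r, n), (r, t), (x, v), (x, z)}
Keep only column(s) F, D: {(d, a), (m, m), (n, r), (t, r), (u, a), (u, c), (v, d), (v, n), (v, x), (z, d), (z, n), (z, x)}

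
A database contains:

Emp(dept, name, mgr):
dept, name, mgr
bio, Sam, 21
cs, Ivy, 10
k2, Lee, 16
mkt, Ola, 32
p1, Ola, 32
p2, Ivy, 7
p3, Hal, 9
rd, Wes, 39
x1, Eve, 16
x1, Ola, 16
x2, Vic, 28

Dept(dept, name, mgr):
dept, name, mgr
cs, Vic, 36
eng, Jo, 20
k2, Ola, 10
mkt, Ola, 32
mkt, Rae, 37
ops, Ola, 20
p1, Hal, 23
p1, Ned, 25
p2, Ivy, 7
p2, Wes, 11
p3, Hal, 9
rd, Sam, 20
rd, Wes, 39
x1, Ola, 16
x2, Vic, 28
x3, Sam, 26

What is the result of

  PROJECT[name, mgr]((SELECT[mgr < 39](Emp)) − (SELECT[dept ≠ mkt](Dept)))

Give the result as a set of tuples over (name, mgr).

Filtering on mgr < 39 leaves {(bio, Sam, 21), (cs, Ivy, 10), (k2, Lee, 16), (mkt, Ola, 32), (p1, Ola, 32), (p2, Ivy, 7), (p3, Hal, 9), (x1, Eve, 16), (x1, Ola, 16), (x2, Vic, 28)}.
Filtering on dept ≠ mkt leaves {(cs, Vic, 36), (eng, Jo, 20), (k2, Ola, 10), (ops, Ola, 20), (p1, Hal, 23), (p1, Ned, 25), (p2, Ivy, 7), (p2, Wes, 11), (p3, Hal, 9), (rd, Sam, 20), (rd, Wes, 39), (x1, Ola, 16), (x2, Vic, 28), (x3, Sam, 26)}.
Taking the difference: {(bio, Sam, 21), (cs, Ivy, 10), (k2, Lee, 16), (mkt, Ola, 32), (p1, Ola, 32), (x1, Eve, 16)}
Projecting to name, mgr (1 duplicate(s) eliminated): {(Eve, 16), (Ivy, 10), (Lee, 16), (Ola, 32), (Sam, 21)}

{(Eve, 16), (Ivy, 10), (Lee, 16), (Ola, 32), (Sam, 21)}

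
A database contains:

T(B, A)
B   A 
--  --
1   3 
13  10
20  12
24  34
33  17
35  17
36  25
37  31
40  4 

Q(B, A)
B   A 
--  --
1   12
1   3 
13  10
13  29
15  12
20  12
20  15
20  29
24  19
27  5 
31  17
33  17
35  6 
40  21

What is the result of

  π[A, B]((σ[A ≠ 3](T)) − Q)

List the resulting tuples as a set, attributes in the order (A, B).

{(17, 35), (25, 36), (31, 37), (34, 24), (4, 40)}

Filtering on A ≠ 3 leaves {(13, 10), (20, 12), (24, 34), (33, 17), (35, 17), (36, 25), (37, 31), (40, 4)}.
Difference: {(13, 10), (20, 12), (24, 34), (33, 17), (35, 17), (36, 25), (37, 31), (40, 4)} with {(1, 12), (1, 3), (13, 10), (13, 29), (15, 12), (20, 12), (20, 15), (20, 29), (24, 19), (27, 5), (31, 17), (33, 17), (35, 6), (40, 21)} → {(24, 34), (35, 17), (36, 25), (37, 31), (40, 4)}
Projecting to A, B: {(17, 35), (25, 36), (31, 37), (34, 24), (4, 40)}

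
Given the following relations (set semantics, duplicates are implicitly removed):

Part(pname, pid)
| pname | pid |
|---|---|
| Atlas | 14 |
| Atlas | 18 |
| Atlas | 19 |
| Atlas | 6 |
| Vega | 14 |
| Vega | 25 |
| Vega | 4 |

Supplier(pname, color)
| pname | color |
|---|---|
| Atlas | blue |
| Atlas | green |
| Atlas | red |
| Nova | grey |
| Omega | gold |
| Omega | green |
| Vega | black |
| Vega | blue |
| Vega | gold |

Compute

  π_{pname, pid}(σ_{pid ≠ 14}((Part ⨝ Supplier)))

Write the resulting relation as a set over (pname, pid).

Part ⋈ Supplier (natural join on pname): {(Atlas, 14, blue), (Atlas, 14, green), (Atlas, 14, red), (Atlas, 18, blue), (Atlas, 18, green), (Atlas, 18, red), (Atlas, 19, blue), (Atlas, 19, green), (Atlas, 19, red), (Atlas, 6, blue), (Atlas, 6, green), (Atlas, 6, red), (Vega, 14, black), (Vega, 14, blue), (Vega, 14, gold), (Vega, 25, black), (Vega, 25, blue), (Vega, 25, gold), (Vega, 4, black), (Vega, 4, blue), (Vega, 4, gold)}
σ[pid ≠ 14]: keep tuples satisfying pid ≠ 14 → {(Atlas, 18, blue), (Atlas, 18, green), (Atlas, 18, red), (Atlas, 19, blue), (Atlas, 19, green), (Atlas, 19, red), (Atlas, 6, blue), (Atlas, 6, green), (Atlas, 6, red), (Vega, 25, black), (Vega, 25, blue), (Vega, 25, gold), (Vega, 4, black), (Vega, 4, blue), (Vega, 4, gold)}
π_{pname, pid} gives {(Atlas, 18), (Atlas, 19), (Atlas, 6), (Vega, 25), (Vega, 4)} (10 duplicate(s) eliminated).

{(Atlas, 18), (Atlas, 19), (Atlas, 6), (Vega, 25), (Vega, 4)}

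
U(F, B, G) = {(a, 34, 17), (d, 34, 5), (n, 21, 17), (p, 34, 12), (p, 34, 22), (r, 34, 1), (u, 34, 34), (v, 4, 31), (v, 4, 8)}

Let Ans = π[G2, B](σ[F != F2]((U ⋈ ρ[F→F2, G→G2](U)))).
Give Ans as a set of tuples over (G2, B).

ρ[F→F2, G→G2]: schema becomes (F2, B, G2); tuples unchanged.
U ⋈ ρ[F→F2, G→G2](U) (natural join on B): {(a, 34, 17, a, 17), (a, 34, 17, d, 5), (a, 34, 17, p, 12), (a, 34, 17, p, 22), (a, 34, 17, r, 1), (a, 34, 17, u, 34), (d, 34, 5, a, 17), (d, 34, 5, d, 5), (d, 34, 5, p, 12), (d, 34, 5, p, 22), (d, 34, 5, r, 1), (d, 34, 5, u, 34), (n, 21, 17, n, 17), (p, 34, 12, a, 17), (p, 34, 12, d, 5), (p, 34, 12, p, 12), (p, 34, 12, p, 22), (p, 34, 12, r, 1), (p, 34, 12, u, 34), (p, 34, 22, a, 17), (p, 34, 22, d, 5), (p, 34, 22, p, 12), (p, 34, 22, p, 22), (p, 34, 22, r, 1), (p, 34, 22, u, 34), (r, 34, 1, a, 17), (r, 34, 1, d, 5), (r, 34, 1, p, 12), (r, 34, 1, p, 22), (r, 34, 1, r, 1), (r, 34, 1, u, 34), (u, 34, 34, a, 17), (u, 34, 34, d, 5), (u, 34, 34, p, 12), (u, 34, 34, p, 22), (u, 34, 34, r, 1), (u, 34, 34, u, 34), (v, 4, 31, v, 31), (v, 4, 31, v, 8), (v, 4, 8, v, 31), (v, 4, 8, v, 8)}
Filtering on F != F2 leaves {(a, 34, 17, d, 5), (a, 34, 17, p, 12), (a, 34, 17, p, 22), (a, 34, 17, r, 1), (a, 34, 17, u, 34), (d, 34, 5, a, 17), (d, 34, 5, p, 12), (d, 34, 5, p, 22), (d, 34, 5, r, 1), (d, 34, 5, u, 34), (p, 34, 12, a, 17), (p, 34, 12, d, 5), (p, 34, 12, r, 1), (p, 34, 12, u, 34), (p, 34, 22, a, 17), (p, 34, 22, d, 5), (p, 34, 22, r, 1), (p, 34, 22, u, 34), (r, 34, 1, a, 17), (r, 34, 1, d, 5), (r, 34, 1, p, 12), (r, 34, 1, p, 22), (r, 34, 1, u, 34), (u, 34, 34, a, 17), (u, 34, 34, d, 5), (u, 34, 34, p, 12), (u, 34, 34, p, 22), (u, 34, 34, r, 1)}.
Keep only column(s) G2, B (22 duplicate(s) eliminated): {(1, 34), (12, 34), (17, 34), (22, 34), (34, 34), (5, 34)}

{(1, 34), (12, 34), (17, 34), (22, 34), (34, 34), (5, 34)}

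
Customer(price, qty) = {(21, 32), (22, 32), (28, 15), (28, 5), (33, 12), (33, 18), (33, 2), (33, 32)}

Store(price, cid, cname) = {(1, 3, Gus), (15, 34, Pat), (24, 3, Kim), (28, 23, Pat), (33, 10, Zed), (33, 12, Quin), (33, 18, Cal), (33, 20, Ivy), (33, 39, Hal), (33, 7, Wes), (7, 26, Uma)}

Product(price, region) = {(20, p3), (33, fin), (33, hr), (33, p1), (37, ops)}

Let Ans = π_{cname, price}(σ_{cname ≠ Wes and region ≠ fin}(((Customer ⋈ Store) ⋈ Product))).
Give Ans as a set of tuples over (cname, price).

{(Cal, 33), (Hal, 33), (Ivy, 33), (Quin, 33), (Zed, 33)}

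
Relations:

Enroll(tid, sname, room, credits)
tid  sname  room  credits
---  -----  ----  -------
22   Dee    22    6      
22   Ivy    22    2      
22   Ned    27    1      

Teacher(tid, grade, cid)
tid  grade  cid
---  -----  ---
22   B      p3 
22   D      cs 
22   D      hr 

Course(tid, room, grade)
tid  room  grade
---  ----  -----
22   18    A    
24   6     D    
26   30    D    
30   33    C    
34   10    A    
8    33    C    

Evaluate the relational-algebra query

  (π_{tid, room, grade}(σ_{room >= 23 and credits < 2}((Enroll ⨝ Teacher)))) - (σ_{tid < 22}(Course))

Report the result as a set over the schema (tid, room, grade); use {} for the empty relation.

{(22, 27, B), (22, 27, D)}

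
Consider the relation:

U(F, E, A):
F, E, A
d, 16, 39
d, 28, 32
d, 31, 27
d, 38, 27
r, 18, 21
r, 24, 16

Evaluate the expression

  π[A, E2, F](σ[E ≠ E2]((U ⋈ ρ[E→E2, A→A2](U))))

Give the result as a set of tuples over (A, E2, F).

{(16, 18, r), (21, 24, r), (27, 16, d), (27, 28, d), (27, 31, d), (27, 38, d), (32, 16, d), (32, 31, d), (32, 38, d), (39, 28, d), (39, 31, d), (39, 38, d)}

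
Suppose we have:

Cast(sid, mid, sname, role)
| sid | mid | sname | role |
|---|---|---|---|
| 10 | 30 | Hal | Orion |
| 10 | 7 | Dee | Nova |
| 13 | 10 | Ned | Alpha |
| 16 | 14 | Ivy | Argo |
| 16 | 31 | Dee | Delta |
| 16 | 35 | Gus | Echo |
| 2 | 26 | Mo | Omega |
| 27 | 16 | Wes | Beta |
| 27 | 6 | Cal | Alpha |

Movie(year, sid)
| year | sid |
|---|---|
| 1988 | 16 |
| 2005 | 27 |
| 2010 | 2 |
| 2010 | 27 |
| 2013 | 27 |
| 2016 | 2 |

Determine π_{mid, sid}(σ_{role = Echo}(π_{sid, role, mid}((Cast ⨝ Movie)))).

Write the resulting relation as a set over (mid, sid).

{(35, 16)}

Natural join on sid: {(16, 14, Ivy, Argo, 1988), (16, 31, Dee, Delta, 1988), (16, 35, Gus, Echo, 1988), (2, 26, Mo, Omega, 2010), (2, 26, Mo, Omega, 2016), (27, 16, Wes, Beta, 2005), (27, 16, Wes, Beta, 2010), (27, 16, Wes, Beta, 2013), (27, 6, Cal, Alpha, 2005), (27, 6, Cal, Alpha, 2010), (27, 6, Cal, Alpha, 2013)}
Keep only column(s) sid, role, mid (5 duplicate(s) eliminated): {(16, Argo, 14), (16, Delta, 31), (16, Echo, 35), (2, Omega, 26), (27, Alpha, 6), (27, Beta, 16)}
Selection role = Echo: {(16, Echo, 35)}
Keep only column(s) mid, sid: {(35, 16)}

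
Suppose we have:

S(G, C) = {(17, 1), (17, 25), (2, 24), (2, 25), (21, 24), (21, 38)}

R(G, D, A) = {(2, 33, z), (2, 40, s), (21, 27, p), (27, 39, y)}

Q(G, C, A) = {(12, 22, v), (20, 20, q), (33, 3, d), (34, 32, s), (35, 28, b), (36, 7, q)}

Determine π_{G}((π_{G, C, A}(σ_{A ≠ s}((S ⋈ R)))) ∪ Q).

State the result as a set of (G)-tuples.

{12, 2, 20, 21, 33, 34, 35, 36}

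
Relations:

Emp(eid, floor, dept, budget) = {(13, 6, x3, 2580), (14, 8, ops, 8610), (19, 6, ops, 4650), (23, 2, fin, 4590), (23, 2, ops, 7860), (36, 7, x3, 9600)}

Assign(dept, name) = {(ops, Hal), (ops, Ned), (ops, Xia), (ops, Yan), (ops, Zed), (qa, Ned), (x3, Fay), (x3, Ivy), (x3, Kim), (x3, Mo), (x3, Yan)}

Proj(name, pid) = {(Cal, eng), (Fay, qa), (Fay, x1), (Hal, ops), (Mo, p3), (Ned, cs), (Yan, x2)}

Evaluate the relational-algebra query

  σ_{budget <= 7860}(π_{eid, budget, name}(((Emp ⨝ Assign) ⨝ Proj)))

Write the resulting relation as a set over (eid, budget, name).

{(13, 2580, Fay), (13, 2580, Mo), (13, 2580, Yan), (19, 4650, Hal), (19, 4650, Ned), (19, 4650, Yan), (23, 7860, Hal), (23, 7860, Ned), (23, 7860, Yan)}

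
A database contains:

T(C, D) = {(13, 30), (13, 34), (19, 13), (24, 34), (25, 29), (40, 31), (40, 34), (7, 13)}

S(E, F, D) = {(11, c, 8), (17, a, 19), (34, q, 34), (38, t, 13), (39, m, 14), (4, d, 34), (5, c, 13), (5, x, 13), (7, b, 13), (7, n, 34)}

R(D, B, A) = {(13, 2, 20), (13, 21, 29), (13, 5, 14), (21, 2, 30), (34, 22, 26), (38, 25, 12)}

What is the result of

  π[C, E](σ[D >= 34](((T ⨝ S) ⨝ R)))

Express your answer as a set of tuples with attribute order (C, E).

T ⋈ S (natural join on D): {(13, 34, 34, q), (13, 34, 4, d), (13, 34, 7, n), (19, 13, 38, t), (19, 13, 5, c), (19, 13, 5, x), (19, 13, 7, b), (24, 34, 34, q), (24, 34, 4, d), (24, 34, 7, n), (40, 34, 34, q), (40, 34, 4, d), (40, 34, 7, n), (7, 13, 38, t), (7, 13, 5, c), (7, 13, 5, x), (7, 13, 7, b)}
(T ⨝ S) ⋈ R (natural join on D): {(13, 34, 34, q, 22, 26), (13, 34, 4, d, 22, 26), (13, 34, 7, n, 22, 26), (19, 13, 38, t, 2, 20), (19, 13, 38, t, 21, 29), (19, 13, 38, t, 5, 14), (19, 13, 5, c, 2, 20), (19, 13, 5, c, 21, 29), (19, 13, 5, c, 5, 14), (19, 13, 5, x, 2, 20), (19, 13, 5, x, 21, 29), (19, 13, 5, x, 5, 14), (19, 13, 7, b, 2, 20), (19, 13, 7, b, 21, 29), (19, 13, 7, b, 5, 14), (24, 34, 34, q, 22, 26), (24, 34, 4, d, 22, 26), (24, 34, 7, n, 22, 26), (40, 34, 34, q, 22, 26), (40, 34, 4, d, 22, 26), (40, 34, 7, n, 22, 26), (7, 13, 38, t, 2, 20), (7, 13, 38, t, 21, 29), (7, 13, 38, t, 5, 14), (7, 13, 5, c, 2, 20), (7, 13, 5, c, 21, 29), (7, 13, 5, c, 5, 14), (7, 13, 5, x, 2, 20), (7, 13, 5, x, 21, 29), (7, 13, 5, x, 5, 14), (7, 13, 7, b, 2, 20), (7, 13, 7, b, 21, 29), (7, 13, 7, b, 5, 14)}
Selection D >= 34: {(13, 34, 34, q, 22, 26), (13, 34, 4, d, 22, 26), (13, 34, 7, n, 22, 26), (24, 34, 34, q, 22, 26), (24, 34, 4, d, 22, 26), (24, 34, 7, n, 22, 26), (40, 34, 34, q, 22, 26), (40, 34, 4, d, 22, 26), (40, 34, 7, n, 22, 26)}
Projecting to C, E: {(13, 34), (13, 4), (13, 7), (24, 34), (24, 4), (24, 7), (40, 34), (40, 4), (40, 7)}

{(13, 34), (13, 4), (13, 7), (24, 34), (24, 4), (24, 7), (40, 34), (40, 4), (40, 7)}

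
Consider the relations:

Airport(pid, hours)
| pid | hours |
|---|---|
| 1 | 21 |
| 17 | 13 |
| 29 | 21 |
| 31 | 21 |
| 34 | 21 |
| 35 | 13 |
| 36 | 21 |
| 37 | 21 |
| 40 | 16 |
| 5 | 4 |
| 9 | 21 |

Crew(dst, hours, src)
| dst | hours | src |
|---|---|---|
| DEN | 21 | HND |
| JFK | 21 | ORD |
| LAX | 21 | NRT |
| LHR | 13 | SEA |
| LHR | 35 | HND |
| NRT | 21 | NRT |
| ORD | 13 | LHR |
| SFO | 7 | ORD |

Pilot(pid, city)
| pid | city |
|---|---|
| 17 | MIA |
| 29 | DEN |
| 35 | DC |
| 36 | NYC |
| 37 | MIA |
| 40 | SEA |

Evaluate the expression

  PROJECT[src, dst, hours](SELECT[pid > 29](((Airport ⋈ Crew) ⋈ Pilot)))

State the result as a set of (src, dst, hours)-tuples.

Natural join on hours: {(1, 21, DEN, HND), (1, 21, JFK, ORD), (1, 21, LAX, NRT), (1, 21, NRT, NRT), (17, 13, LHR, SEA), (17, 13, ORD, LHR), (29, 21, DEN, HND), (29, 21, JFK, ORD), (29, 21, LAX, NRT), (29, 21, NRT, NRT), (31, 21, DEN, HND), (31, 21, JFK, ORD), (31, 21, LAX, NRT), (31, 21, NRT, NRT), (34, 21, DEN, HND), (34, 21, JFK, ORD), (34, 21, LAX, NRT), (34, 21, NRT, NRT), (35, 13, LHR, SEA), (35, 13, ORD, LHR), (36, 21, DEN, HND), (36, 21, JFK, ORD), (36, 21, LAX, NRT), (36, 21, NRT, NRT), (37, 21, DEN, HND), (37, 21, JFK, ORD), (37, 21, LAX, NRT), (37, 21, NRT, NRT), (9, 21, DEN, HND), (9, 21, JFK, ORD), (9, 21, LAX, NRT), (9, 21, NRT, NRT)}
Natural join on pid: {(17, 13, LHR, SEA, MIA), (17, 13, ORD, LHR, MIA), (29, 21, DEN, HND, DEN), (29, 21, JFK, ORD, DEN), (29, 21, LAX, NRT, DEN), (29, 21, NRT, NRT, DEN), (35, 13, LHR, SEA, DC), (35, 13, ORD, LHR, DC), (36, 21, DEN, HND, NYC), (36, 21, JFK, ORD, NYC), (36, 21, LAX, NRT, NYC), (36, 21, NRT, NRT, NYC), (37, 21, DEN, HND, MIA), (37, 21, JFK, ORD, MIA), (37, 21, LAX, NRT, MIA), (37, 21, NRT, NRT, MIA)}
Filtering on pid > 29 leaves {(35, 13, LHR, SEA, DC), (35, 13, ORD, LHR, DC), (36, 21, DEN, HND, NYC), (36, 21, JFK, ORD, NYC), (36, 21, LAX, NRT, NYC), (36, 21, NRT, NRT, NYC), (37, 21, DEN, HND, MIA), (37, 21, JFK, ORD, MIA), (37, 21, LAX, NRT, MIA), (37, 21, NRT, NRT, MIA)}.
Keep only column(s) src, dst, hours (4 duplicate(s) eliminated): {(HND, DEN, 21), (LHR, ORD, 13), (NRT, LAX, 21), (NRT, NRT, 21), (ORD, JFK, 21), (SEA, LHR, 13)}

{(HND, DEN, 21), (LHR, ORD, 13), (NRT, LAX, 21), (NRT, NRT, 21), (ORD, JFK, 21), (SEA, LHR, 13)}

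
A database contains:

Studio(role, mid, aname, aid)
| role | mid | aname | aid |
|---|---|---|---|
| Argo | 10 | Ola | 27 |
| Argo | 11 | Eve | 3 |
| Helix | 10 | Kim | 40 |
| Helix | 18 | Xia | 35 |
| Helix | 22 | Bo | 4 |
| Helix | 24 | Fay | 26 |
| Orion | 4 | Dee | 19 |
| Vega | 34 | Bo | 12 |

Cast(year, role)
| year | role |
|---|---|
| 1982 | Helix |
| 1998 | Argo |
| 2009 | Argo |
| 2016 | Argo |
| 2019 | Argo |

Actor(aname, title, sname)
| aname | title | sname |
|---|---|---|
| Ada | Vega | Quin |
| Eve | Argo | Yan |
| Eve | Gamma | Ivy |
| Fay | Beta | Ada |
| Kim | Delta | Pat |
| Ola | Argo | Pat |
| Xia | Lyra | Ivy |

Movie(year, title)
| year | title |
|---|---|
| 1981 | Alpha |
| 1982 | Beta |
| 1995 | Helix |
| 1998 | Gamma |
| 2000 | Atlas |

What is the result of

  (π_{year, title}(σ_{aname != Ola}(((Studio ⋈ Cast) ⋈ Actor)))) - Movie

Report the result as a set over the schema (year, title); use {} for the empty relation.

{(1982, Delta), (1982, Lyra), (1998, Argo), (2009, Argo), (2009, Gamma), (2016, Argo), (2016, Gamma), (2019, Argo), (2019, Gamma)}

Studio ⋈ Cast (natural join on role): {(Argo, 10, Ola, 27, 1998), (Argo, 10, Ola, 27, 2009), (Argo, 10, Ola, 27, 2016), (Argo, 10, Ola, 27, 2019), (Argo, 11, Eve, 3, 1998), (Argo, 11, Eve, 3, 2009), (Argo, 11, Eve, 3, 2016), (Argo, 11, Eve, 3, 2019), (Helix, 10, Kim, 40, 1982), (Helix, 18, Xia, 35, 1982), (Helix, 22, Bo, 4, 1982), (Helix, 24, Fay, 26, 1982)}
(Studio ⋈ Cast) ⋈ Actor (natural join on aname): {(Argo, 10, Ola, 27, 1998, Argo, Pat), (Argo, 10, Ola, 27, 2009, Argo, Pat), (Argo, 10, Ola, 27, 2016, Argo, Pat), (Argo, 10, Ola, 27, 2019, Argo, Pat), (Argo, 11, Eve, 3, 1998, Argo, Yan), (Argo, 11, Eve, 3, 1998, Gamma, Ivy), (Argo, 11, Eve, 3, 2009, Argo, Yan), (Argo, 11, Eve, 3, 2009, Gamma, Ivy), (Argo, 11, Eve, 3, 2016, Argo, Yan), (Argo, 11, Eve, 3, 2016, Gamma, Ivy), (Argo, 11, Eve, 3, 2019, Argo, Yan), (Argo, 11, Eve, 3, 2019, Gamma, Ivy), (Helix, 10, Kim, 40, 1982, Delta, Pat), (Helix, 18, Xia, 35, 1982, Lyra, Ivy), (Helix, 24, Fay, 26, 1982, Beta, Ada)}
Filtering on aname != Ola leaves {(Argo, 11, Eve, 3, 1998, Argo, Yan), (Argo, 11, Eve, 3, 1998, Gamma, Ivy), (Argo, 11, Eve, 3, 2009, Argo, Yan), (Argo, 11, Eve, 3, 2009, Gamma, Ivy), (Argo, 11, Eve, 3, 2016, Argo, Yan), (Argo, 11, Eve, 3, 2016, Gamma, Ivy), (Argo, 11, Eve, 3, 2019, Argo, Yan), (Argo, 11, Eve, 3, 2019, Gamma, Ivy), (Helix, 10, Kim, 40, 1982, Delta, Pat), (Helix, 18, Xia, 35, 1982, Lyra, Ivy), (Helix, 24, Fay, 26, 1982, Beta, Ada)}.
π_{year, title} gives {(1982, Beta), (1982, Delta), (1982, Lyra), (1998, Argo), (1998, Gamma), (2009, Argo), (2009, Gamma), (2016, Argo), (2016, Gamma), (2019, Argo), (2019, Gamma)}.
Set difference of the two operands is {(1982, Delta), (1982, Lyra), (1998, Argo), (2009, Argo), (2009, Gamma), (2016, Argo), (2016, Gamma), (2019, Argo), (2019, Gamma)}.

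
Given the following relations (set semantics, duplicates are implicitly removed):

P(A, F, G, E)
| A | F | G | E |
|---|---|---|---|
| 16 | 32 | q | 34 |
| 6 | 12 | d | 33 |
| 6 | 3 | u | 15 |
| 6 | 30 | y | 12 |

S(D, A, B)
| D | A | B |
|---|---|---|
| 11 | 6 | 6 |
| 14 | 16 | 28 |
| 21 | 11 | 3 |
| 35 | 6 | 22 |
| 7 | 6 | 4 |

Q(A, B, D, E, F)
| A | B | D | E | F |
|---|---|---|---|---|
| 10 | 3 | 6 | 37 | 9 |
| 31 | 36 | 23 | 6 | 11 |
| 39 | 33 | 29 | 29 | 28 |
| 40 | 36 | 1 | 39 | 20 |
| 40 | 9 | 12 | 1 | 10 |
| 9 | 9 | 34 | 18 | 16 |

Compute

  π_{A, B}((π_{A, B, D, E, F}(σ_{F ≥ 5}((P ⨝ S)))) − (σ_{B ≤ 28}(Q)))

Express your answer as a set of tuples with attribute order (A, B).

P ⋈ S (natural join on A): {(16, 32, q, 34, 14, 28), (6, 12, d, 33, 11, 6), (6, 12, d, 33, 35, 22), (6, 12, d, 33, 7, 4), (6, 3, u, 15, 11, 6), (6, 3, u, 15, 35, 22), (6, 3, u, 15, 7, 4), (6, 30, y, 12, 11, 6), (6, 30, y, 12, 35, 22), (6, 30, y, 12, 7, 4)}
Filtering on F ≥ 5 leaves {(16, 32, q, 34, 14, 28), (6, 12, d, 33, 11, 6), (6, 12, d, 33, 35, 22), (6, 12, d, 33, 7, 4), (6, 30, y, 12, 11, 6), (6, 30, y, 12, 35, 22), (6, 30, y, 12, 7, 4)}.
Projecting to A, B, D, E, F: {(16, 28, 14, 34, 32), (6, 22, 35, 12, 30), (6, 22, 35, 33, 12), (6, 4, 7, 12, 30), (6, 4, 7, 33, 12), (6, 6, 11, 12, 30), (6, 6, 11, 33, 12)}
Filtering on B ≤ 28 leaves {(10, 3, 6, 37, 9), (40, 9, 12, 1, 10), (9, 9, 34, 18, 16)}.
Taking the difference: {(16, 28, 14, 34, 32), (6, 22, 35, 12, 30), (6, 22, 35, 33, 12), (6, 4, 7, 12, 30), (6, 4, 7, 33, 12), (6, 6, 11, 12, 30), (6, 6, 11, 33, 12)}
Projecting to A, B (3 duplicate(s) eliminated): {(16, 28), (6, 22), (6, 4), (6, 6)}

{(16, 28), (6, 22), (6, 4), (6, 6)}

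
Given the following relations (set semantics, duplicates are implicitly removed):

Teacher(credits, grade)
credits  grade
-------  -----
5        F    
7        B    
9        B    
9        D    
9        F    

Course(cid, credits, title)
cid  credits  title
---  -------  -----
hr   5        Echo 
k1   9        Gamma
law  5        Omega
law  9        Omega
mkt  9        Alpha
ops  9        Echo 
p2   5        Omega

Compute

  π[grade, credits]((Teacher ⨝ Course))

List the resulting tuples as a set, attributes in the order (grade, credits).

{(B, 9), (D, 9), (F, 5), (F, 9)}

Natural join on credits: {(5, F, hr, Echo), (5, F, law, Omega), (5, F, p2, Omega), (9, B, k1, Gamma), (9, B, law, Omega), (9, B, mkt, Alpha), (9, B, ops, Echo), (9, D, k1, Gamma), (9, D, law, Omega), (9, D, mkt, Alpha), (9, D, ops, Echo), (9, F, k1, Gamma), (9, F, law, Omega), (9, F, mkt, Alpha), (9, F, ops, Echo)}
Projecting to grade, credits (11 duplicate(s) eliminated): {(B, 9), (D, 9), (F, 5), (F, 9)}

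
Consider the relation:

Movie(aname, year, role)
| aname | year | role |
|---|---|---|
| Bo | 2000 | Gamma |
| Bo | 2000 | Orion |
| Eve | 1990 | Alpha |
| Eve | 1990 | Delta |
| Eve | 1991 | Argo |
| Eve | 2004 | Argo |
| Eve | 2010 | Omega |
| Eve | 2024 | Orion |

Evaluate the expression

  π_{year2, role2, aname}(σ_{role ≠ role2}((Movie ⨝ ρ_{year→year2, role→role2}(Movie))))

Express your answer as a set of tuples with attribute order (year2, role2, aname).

ρ[year→year2, role→role2]: schema becomes (aname, year2, role2); tuples unchanged.
Natural join on aname: {(Bo, 2000, Gamma, 2000, Gamma), (Bo, 2000, Gamma, 2000, Orion), (Bo, 2000, Orion, 2000, Gamma), (Bo, 2000, Orion, 2000, Orion), (Eve, 1990, Alpha, 1990, Alpha), (Eve, 1990, Alpha, 1990, Delta), (Eve, 1990, Alpha, 1991, Argo), (Eve, 1990, Alpha, 2004, Argo), (Eve, 1990, Alpha, 2010, Omega), (Eve, 1990, Alpha, 2024, Orion), (Eve, 1990, Delta, 1990, Alpha), (Eve, 1990, Delta, 1990, Delta), (Eve, 1990, Delta, 1991, Argo), (Eve, 1990, Delta, 2004, Argo), (Eve, 1990, Delta, 2010, Omega), (Eve, 1990, Delta, 2024, Orion), (Eve, 1991, Argo, 1990, Alpha), (Eve, 1991, Argo, 1990, Delta), (Eve, 1991, Argo, 1991, Argo), (Eve, 1991, Argo, 2004, Argo), (Eve, 1991, Argo, 2010, Omega), (Eve, 1991, Argo, 2024, Orion), (Eve, 2004, Argo, 1990, Alpha), (Eve, 2004, Argo, 1990, Delta), (Eve, 2004, Argo, 1991, Argo), (Eve, 2004, Argo, 2004, Argo), (Eve, 2004, Argo, 2010, Omega), (Eve, 2004, Argo, 2024, Orion), (Eve, 2010, Omega, 1990, Alpha), (Eve, 2010, Omega, 1990, Delta), (Eve, 2010, Omega, 1991, Argo), (Eve, 2010, Omega, 2004, Argo), (Eve, 2010, Omega, 2010, Omega), (Eve, 2010, Omega, 2024, Orion), (Eve, 2024, Orion, 1990, Alpha), (Eve, 2024, Orion, 1990, Delta), (Eve, 2024, Orion, 1991, Argo), (Eve, 2024, Orion, 2004, Argo), (Eve, 2024, Orion, 2010, Omega), (Eve, 2024, Orion, 2024, Orion)}
Filtering on role ≠ role2 leaves {(Bo, 2000, Gamma, 2000, Orion), (Bo, 2000, Orion, 2000, Gamma), (Eve, 1990, Alpha, 1990, Delta), (Eve, 1990, Alpha, 1991, Argo), (Eve, 1990, Alpha, 2004, Argo), (Eve, 1990, Alpha, 2010, Omega), (Eve, 1990, Alpha, 2024, Orion), (Eve, 1990, Delta, 1990, Alpha), (Eve, 1990, Delta, 1991, Argo), (Eve, 1990, Delta, 2004, Argo), (Eve, 1990, Delta, 2010, Omega), (Eve, 1990, Delta, 2024, Orion), (Eve, 1991, Argo, 1990, Alpha), (Eve, 1991, Argo, 1990, Delta), (Eve, 1991, Argo, 2010, Omega), (Eve, 1991, Argo, 2024, Orion), (Eve, 2004, Argo, 1990, Alpha), (Eve, 2004, Argo, 1990, Delta), (Eve, 2004, Argo, 2010, Omega), (Eve, 2004, Argo, 2024, Orion), (Eve, 2010, Omega, 1990, Alpha), (Eve, 2010, Omega, 1990, Delta), (Eve, 2010, Omega, 1991, Argo), (Eve, 2010, Omega, 2004, Argo), (Eve, 2010, Omega, 2024, Orion), (Eve, 2024, Orion, 1990, Alpha), (Eve, 2024, Orion, 1990, Delta), (Eve, 2024, Orion, 1991, Argo), (Eve, 2024, Orion, 2004, Argo), (Eve, 2024, Orion, 2010, Omega)}.
π_{year2, role2, aname} gives {(1990, Alpha, Eve), (1990, Delta, Eve), (1991, Argo, Eve), (2000, Gamma, Bo), (2000, Orion, Bo), (2004, Argo, Eve), (2010, Omega, Eve), (2024, Orion, Eve)} (22 duplicate(s) eliminated).

{(1990, Alpha, Eve), (1990, Delta, Eve), (1991, Argo, Eve), (2000, Gamma, Bo), (2000, Orion, Bo), (2004, Argo, Eve), (2010, Omega, Eve), (2024, Orion, Eve)}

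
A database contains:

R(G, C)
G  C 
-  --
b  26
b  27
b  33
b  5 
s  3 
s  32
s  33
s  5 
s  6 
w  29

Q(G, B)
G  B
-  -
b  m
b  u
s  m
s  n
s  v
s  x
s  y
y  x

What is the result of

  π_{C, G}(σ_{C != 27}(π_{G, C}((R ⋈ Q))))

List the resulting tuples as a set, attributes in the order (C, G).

Joining R and Q on G yields {(b, 26, m), (b, 26, u), (b, 27, m), (b, 27, u), (b, 33, m), (b, 33, u), (b, 5, m), (b, 5, u), (s, 3, m), (s, 3, n), (s, 3, v), (s, 3, x), (s, 3, y), (s, 32, m), (s, 32, n), (s, 32, v), (s, 32, x), (s, 32, y), (s, 33, m), (s, 33, n), (s, 33, v), (s, 33, x), (s, 33, y), (s, 5, m), (s, 5, n), (s, 5, v), (s, 5, x), (s, 5, y), (s, 6, m), (s, 6, n), (s, 6, v), (s, 6, x), (s, 6, y)}.
π[G, C]: project onto (G, C) (24 duplicate(s) eliminated) → {(b, 26), (b, 27), (b, 33), (b, 5), (s, 3), (s, 32), (s, 33), (s, 5), (s, 6)}
σ[C != 27]: keep tuples satisfying C != 27 → {(b, 26), (b, 33), (b, 5), (s, 3), (s, 32), (s, 33), (s, 5), (s, 6)}
π[C, G]: project onto (C, G) → {(26, b), (3, s), (32, s), (33, b), (33, s), (5, b), (5, s), (6, s)}

{(26, b), (3, s), (32, s), (33, b), (33, s), (5, b), (5, s), (6, s)}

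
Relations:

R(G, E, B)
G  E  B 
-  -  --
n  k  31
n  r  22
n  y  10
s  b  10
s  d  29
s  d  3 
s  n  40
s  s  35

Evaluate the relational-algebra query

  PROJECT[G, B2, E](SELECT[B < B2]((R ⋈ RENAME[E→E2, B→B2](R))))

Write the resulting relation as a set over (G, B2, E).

{(n, 22, y), (n, 31, r), (n, 31, y), (s, 10, d), (s, 29, b), (s, 29, d), (s, 35, b), (s, 35, d), (s, 40, b), (s, 40, d), (s, 40, s)}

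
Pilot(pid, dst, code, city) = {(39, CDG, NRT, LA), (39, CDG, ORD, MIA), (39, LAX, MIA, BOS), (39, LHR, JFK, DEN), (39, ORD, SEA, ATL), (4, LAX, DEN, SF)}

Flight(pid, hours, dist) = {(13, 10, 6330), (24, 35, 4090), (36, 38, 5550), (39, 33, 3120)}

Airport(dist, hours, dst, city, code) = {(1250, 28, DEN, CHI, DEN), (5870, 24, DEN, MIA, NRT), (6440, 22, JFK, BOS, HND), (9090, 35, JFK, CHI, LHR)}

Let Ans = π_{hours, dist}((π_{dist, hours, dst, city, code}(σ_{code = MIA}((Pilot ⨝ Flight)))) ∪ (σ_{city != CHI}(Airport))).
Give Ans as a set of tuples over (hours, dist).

{(22, 6440), (24, 5870), (33, 3120)}

Pilot ⋈ Flight (natural join on pid): {(39, CDG, NRT, LA, 33, 3120), (39, CDG, ORD, MIA, 33, 3120), (39, LAX, MIA, BOS, 33, 3120), (39, LHR, JFK, DEN, 33, 3120), (39, ORD, SEA, ATL, 33, 3120)}
σ[code = MIA]: keep tuples satisfying code = MIA → {(39, LAX, MIA, BOS, 33, 3120)}
Projecting to dist, hours, dst, city, code: {(3120, 33, LAX, BOS, MIA)}
σ[city != CHI]: keep tuples satisfying city != CHI → {(5870, 24, DEN, MIA, NRT), (6440, 22, JFK, BOS, HND)}
Taking the union: {(3120, 33, LAX, BOS, MIA), (5870, 24, DEN, MIA, NRT), (6440, 22, JFK, BOS, HND)}
Projecting to hours, dist: {(22, 6440), (24, 5870), (33, 3120)}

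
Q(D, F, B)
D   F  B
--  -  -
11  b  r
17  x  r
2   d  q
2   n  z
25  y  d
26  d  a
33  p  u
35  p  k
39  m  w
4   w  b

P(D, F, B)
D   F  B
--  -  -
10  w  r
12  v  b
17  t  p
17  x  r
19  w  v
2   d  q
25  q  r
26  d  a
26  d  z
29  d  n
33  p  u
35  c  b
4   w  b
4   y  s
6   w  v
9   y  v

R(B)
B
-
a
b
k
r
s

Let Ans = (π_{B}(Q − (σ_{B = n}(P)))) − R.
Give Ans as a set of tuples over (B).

Selection B = n: {(29, d, n)}
Taking the difference: {(11, b, r), (17, x, r), (2, d, q), (2, n, z), (25, y, d), (26, d, a), (33, p, u), (35, p, k), (39, m, w), (4, w, b)}
π[B]: project onto (B) (1 duplicate(s) eliminated) → {a, b, d, k, q, r, u, w, z}
Taking the difference: {d, q, u, w, z}

{d, q, u, w, z}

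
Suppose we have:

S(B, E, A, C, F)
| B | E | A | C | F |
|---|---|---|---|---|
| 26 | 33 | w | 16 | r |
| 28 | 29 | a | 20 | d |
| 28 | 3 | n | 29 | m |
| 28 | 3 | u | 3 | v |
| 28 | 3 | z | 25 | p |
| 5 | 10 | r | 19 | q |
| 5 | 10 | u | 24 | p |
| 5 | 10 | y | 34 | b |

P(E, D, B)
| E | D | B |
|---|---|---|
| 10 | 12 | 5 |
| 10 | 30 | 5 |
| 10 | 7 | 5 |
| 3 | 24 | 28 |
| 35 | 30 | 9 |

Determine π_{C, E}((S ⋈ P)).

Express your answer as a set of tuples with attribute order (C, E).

{(19, 10), (24, 10), (25, 3), (29, 3), (3, 3), (34, 10)}

Joining S and P on B, E yields {(28, 3, n, 29, m, 24), (28, 3, u, 3, v, 24), (28, 3, z, 25, p, 24), (5, 10, r, 19, q, 12), (5, 10, r, 19, q, 30), (5, 10, r, 19, q, 7), (5, 10, u, 24, p, 12), (5, 10, u, 24, p, 30), (5, 10, u, 24, p, 7), (5, 10, y, 34, b, 12), (5, 10, y, 34, b, 30), (5, 10, y, 34, b, 7)}.
π_{C, E} gives {(19, 10), (24, 10), (25, 3), (29, 3), (3, 3), (34, 10)} (6 duplicate(s) eliminated).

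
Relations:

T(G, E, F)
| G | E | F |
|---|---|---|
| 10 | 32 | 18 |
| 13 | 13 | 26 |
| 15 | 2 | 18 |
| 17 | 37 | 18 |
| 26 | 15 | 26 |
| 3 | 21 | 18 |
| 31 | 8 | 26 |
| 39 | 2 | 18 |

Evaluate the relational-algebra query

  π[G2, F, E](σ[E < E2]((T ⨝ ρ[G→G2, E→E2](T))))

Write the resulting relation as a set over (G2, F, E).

{(10, 18, 2), (10, 18, 21), (13, 26, 8), (17, 18, 2), (17, 18, 21), (17, 18, 32), (26, 26, 13), (26, 26, 8), (3, 18, 2)}

ρ[G→G2, E→E2]: schema becomes (G2, E2, F); tuples unchanged.
T ⋈ ρ[G→G2, E→E2](T) (natural join on F): {(10, 32, 18, 10, 32), (10, 32, 18, 15, 2), (10, 32, 18, 17, 37), (10, 32, 18, 3, 21), (10, 32, 18, 39, 2), (13, 13, 26, 13, 13), (13, 13, 26, 26, 15), (13, 13, 26, 31, 8), (15, 2, 18, 10, 32), (15, 2, 18, 15, 2), (15, 2, 18, 17, 37), (15, 2, 18, 3, 21), (15, 2, 18, 39, 2), (17, 37, 18, 10, 32), (17, 37, 18, 15, 2), (17, 37, 18, 17, 37), (17, 37, 18, 3, 21), (17, 37, 18, 39, 2), (26, 15, 26, 13, 13), (26, 15, 26, 26, 15), (26, 15, 26, 31, 8), (3, 21, 18, 10, 32), (3, 21, 18, 15, 2), (3, 21, 18, 17, 37), (3, 21, 18, 3, 21), (3, 21, 18, 39, 2), (31, 8, 26, 13, 13), (31, 8, 26, 26, 15), (31, 8, 26, 31, 8), (39, 2, 18, 10, 32), (39, 2, 18, 15, 2), (39, 2, 18, 17, 37), (39, 2, 18, 3, 21), (39, 2, 18, 39, 2)}
Apply σ_{E < E2}; surviving tuples: {(10, 32, 18, 17, 37), (13, 13, 26, 26, 15), (15, 2, 18, 10, 32), (15, 2, 18, 17, 37), (15, 2, 18, 3, 21), (3, 21, 18, 10, 32), (3, 21, 18, 17, 37), (31, 8, 26, 13, 13), (31, 8, 26, 26, 15), (39, 2, 18, 10, 32), (39, 2, 18, 17, 37), (39, 2, 18, 3, 21)}
π_{G2, F, E} gives {(10, 18, 2), (10, 18, 21), (13, 26, 8), (17, 18, 2), (17, 18, 21), (17, 18, 32), (26, 26, 13), (26, 26, 8), (3, 18, 2)} (3 duplicate(s) eliminated).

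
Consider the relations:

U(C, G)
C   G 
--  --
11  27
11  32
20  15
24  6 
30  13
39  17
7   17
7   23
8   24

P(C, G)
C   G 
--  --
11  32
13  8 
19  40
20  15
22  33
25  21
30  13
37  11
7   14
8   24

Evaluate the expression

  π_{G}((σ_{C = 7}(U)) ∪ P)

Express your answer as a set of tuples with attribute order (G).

Apply σ_{C = 7}; surviving tuples: {(7, 17), (7, 23)}
Union: {(7, 17), (7, 23)} with {(11, 32), (13, 8), (19, 40), (20, 15), (22, 33), (25, 21), (30, 13), (37, 11), (7, 14), (8, 24)} → {(11, 32), (13, 8), (19, 40), (20, 15), (22, 33), (25, 21), (30, 13), (37, 11), (7, 14), (7, 17), (7, 23), (8, 24)}
Keep only column(s) G: {11, 13, 14, 15, 17, 21, 23, 24, 32, 33, 40, 8}

{11, 13, 14, 15, 17, 21, 23, 24, 32, 33, 40, 8}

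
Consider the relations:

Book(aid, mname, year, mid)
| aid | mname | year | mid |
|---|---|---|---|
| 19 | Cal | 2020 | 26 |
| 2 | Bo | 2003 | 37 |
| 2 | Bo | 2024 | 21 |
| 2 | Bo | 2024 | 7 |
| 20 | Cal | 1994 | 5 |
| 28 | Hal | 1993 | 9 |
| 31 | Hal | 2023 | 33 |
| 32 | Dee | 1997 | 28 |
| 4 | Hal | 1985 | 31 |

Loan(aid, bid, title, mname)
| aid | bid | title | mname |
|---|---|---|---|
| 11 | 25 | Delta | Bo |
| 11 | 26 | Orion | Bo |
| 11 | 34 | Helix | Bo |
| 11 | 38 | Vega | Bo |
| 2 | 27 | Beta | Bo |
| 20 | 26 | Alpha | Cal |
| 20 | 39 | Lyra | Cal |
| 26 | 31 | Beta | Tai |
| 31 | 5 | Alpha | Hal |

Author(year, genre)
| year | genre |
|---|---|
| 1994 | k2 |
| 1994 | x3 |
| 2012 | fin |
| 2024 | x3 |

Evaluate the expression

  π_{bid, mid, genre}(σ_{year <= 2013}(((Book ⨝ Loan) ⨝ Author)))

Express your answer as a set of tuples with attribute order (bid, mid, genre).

{(26, 5, k2), (26, 5, x3), (39, 5, k2), (39, 5, x3)}

Joining Book and Loan on aid, mname yields {(2, Bo, 2003, 37, 27, Beta), (2, Bo, 2024, 21, 27, Beta), (2, Bo, 2024, 7, 27, Beta), (20, Cal, 1994, 5, 26, Alpha), (20, Cal, 1994, 5, 39, Lyra), (31, Hal, 2023, 33, 5, Alpha)}.
Joining (Book ⨝ Loan) and Author on year yields {(2, Bo, 2024, 21, 27, Beta, x3), (2, Bo, 2024, 7, 27, Beta, x3), (20, Cal, 1994, 5, 26, Alpha, k2), (20, Cal, 1994, 5, 26, Alpha, x3), (20, Cal, 1994, 5, 39, Lyra, k2), (20, Cal, 1994, 5, 39, Lyra, x3)}.
Apply σ_{year <= 2013}; surviving tuples: {(20, Cal, 1994, 5, 26, Alpha, k2), (20, Cal, 1994, 5, 26, Alpha, x3), (20, Cal, 1994, 5, 39, Lyra, k2), (20, Cal, 1994, 5, 39, Lyra, x3)}
Projecting to bid, mid, genre: {(26, 5, k2), (26, 5, x3), (39, 5, k2), (39, 5, x3)}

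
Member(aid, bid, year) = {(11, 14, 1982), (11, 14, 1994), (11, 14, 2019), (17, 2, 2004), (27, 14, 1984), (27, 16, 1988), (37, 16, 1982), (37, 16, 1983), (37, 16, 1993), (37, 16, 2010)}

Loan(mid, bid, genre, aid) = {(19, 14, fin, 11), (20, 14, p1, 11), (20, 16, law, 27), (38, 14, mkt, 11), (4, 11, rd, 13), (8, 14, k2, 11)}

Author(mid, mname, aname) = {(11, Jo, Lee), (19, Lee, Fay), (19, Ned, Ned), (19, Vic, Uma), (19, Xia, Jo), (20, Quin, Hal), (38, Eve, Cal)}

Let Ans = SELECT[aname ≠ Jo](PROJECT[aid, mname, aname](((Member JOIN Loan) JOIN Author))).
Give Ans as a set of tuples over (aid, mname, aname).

Natural join on aid, bid: {(11, 14, 1982, 19, fin), (11, 14, 1982, 20, p1), (11, 14, 1982, 38, mkt), (11, 14, 1982, 8, k2), (11, 14, 1994, 19, fin), (11, 14, 1994, 20, p1), (11, 14, 1994, 38, mkt), (11, 14, 1994, 8, k2), (11, 14, 2019, 19, fin), (11, 14, 2019, 20, p1), (11, 14, 2019, 38, mkt), (11, 14, 2019, 8, k2), (27, 16, 1988, 20, law)}
Natural join on mid: {(11, 14, 1982, 19, fin, Lee, Fay), (11, 14, 1982, 19, fin, Ned, Ned), (11, 14, 1982, 19, fin, Vic, Uma), (11, 14, 1982, 19, fin, Xia, Jo), (11, 14, 1982, 20, p1, Quin, Hal), (11, 14, 1982, 38, mkt, Eve, Cal), (11, 14, 1994, 19, fin, Lee, Fay), (11, 14, 1994, 19, fin, Ned, Ned), (11, 14, 1994, 19, fin, Vic, Uma), (11, 14, 1994, 19, fin, Xia, Jo), (11, 14, 1994, 20, p1, Quin, Hal), (11, 14, 1994, 38, mkt, Eve, Cal), (11, 14, 2019, 19, fin, Lee, Fay), (11, 14, 2019, 19, fin, Ned, Ned), (11, 14, 2019, 19, fin, Vic, Uma), (11, 14, 2019, 19, fin, Xia, Jo), (11, 14, 2019, 20, p1, Quin, Hal), (11, 14, 2019, 38, mkt, Eve, Cal), (27, 16, 1988, 20, law, Quin, Hal)}
π[aid, mname, aname]: project onto (aid, mname, aname) (12 duplicate(s) eliminated) → {(11, Eve, Cal), (11, Lee, Fay), (11, Ned, Ned), (11, Quin, Hal), (11, Vic, Uma), (11, Xia, Jo), (27, Quin, Hal)}
Selection aname ≠ Jo: {(11, Eve, Cal), (11, Lee, Fay), (11, Ned, Ned), (11, Quin, Hal), (11, Vic, Uma), (27, Quin, Hal)}

{(11, Eve, Cal), (11, Lee, Fay), (11, Ned, Ned), (11, Quin, Hal), (11, Vic, Uma), (27, Quin, Hal)}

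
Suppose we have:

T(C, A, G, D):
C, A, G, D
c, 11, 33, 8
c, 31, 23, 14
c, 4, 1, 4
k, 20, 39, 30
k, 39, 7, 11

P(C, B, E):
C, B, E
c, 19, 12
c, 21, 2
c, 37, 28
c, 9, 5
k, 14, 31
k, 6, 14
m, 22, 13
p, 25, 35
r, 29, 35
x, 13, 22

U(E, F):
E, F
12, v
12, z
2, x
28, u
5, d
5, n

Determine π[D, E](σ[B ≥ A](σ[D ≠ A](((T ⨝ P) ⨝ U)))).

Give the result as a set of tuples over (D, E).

{(14, 28), (8, 12), (8, 2), (8, 28)}

T ⋈ P (natural join on C): {(c, 11, 33, 8, 19, 12), (c, 11, 33, 8, 21, 2), (c, 11, 33, 8, 37, 28), (c, 11, 33, 8, 9, 5), (c, 31, 23, 14, 19, 12), (c, 31, 23, 14, 21, 2), (c, 31, 23, 14, 37, 28), (c, 31, 23, 14, 9, 5), (c, 4, 1, 4, 19, 12), (c, 4, 1, 4, 21, 2), (c, 4, 1, 4, 37, 28), (c, 4, 1, 4, 9, 5), (k, 20, 39, 30, 14, 31), (k, 20, 39, 30, 6, 14), (k, 39, 7, 11, 14, 31), (k, 39, 7, 11, 6, 14)}
(T ⨝ P) ⋈ U (natural join on E): {(c, 11, 33, 8, 19, 12, v), (c, 11, 33, 8, 19, 12, z), (c, 11, 33, 8, 21, 2, x), (c, 11, 33, 8, 37, 28, u), (c, 11, 33, 8, 9, 5, d), (c, 11, 33, 8, 9, 5, n), (c, 31, 23, 14, 19, 12, v), (c, 31, 23, 14, 19, 12, z), (c, 31, 23, 14, 21, 2, x), (c, 31, 23, 14, 37, 28, u), (c, 31, 23, 14, 9, 5, d), (c, 31, 23, 14, 9, 5, n), (c, 4, 1, 4, 19, 12, v), (c, 4, 1, 4, 19, 12, z), (c, 4, 1, 4, 21, 2, x), (c, 4, 1, 4, 37, 28, u), (c, 4, 1, 4, 9, 5, d), (c, 4, 1, 4, 9, 5, n)}
Apply σ_{D ≠ A}; surviving tuples: {(c, 11, 33, 8, 19, 12, v), (c, 11, 33, 8, 19, 12, z), (c, 11, 33, 8, 21, 2, x), (c, 11, 33, 8, 37, 28, u), (c, 11, 33, 8, 9, 5, d), (c, 11, 33, 8, 9, 5, n), (c, 31, 23, 14, 19, 12, v), (c, 31, 23, 14, 19, 12, z), (c, 31, 23, 14, 21, 2, x), (c, 31, 23, 14, 37, 28, u), (c, 31, 23, 14, 9, 5, d), (c, 31, 23, 14, 9, 5, n)}
Apply σ_{B ≥ A}; surviving tuples: {(c, 11, 33, 8, 19, 12, v), (c, 11, 33, 8, 19, 12, z), (c, 11, 33, 8, 21, 2, x), (c, 11, 33, 8, 37, 28, u), (c, 31, 23, 14, 37, 28, u)}
Projecting to D, E (1 duplicate(s) eliminated): {(14, 28), (8, 12), (8, 2), (8, 28)}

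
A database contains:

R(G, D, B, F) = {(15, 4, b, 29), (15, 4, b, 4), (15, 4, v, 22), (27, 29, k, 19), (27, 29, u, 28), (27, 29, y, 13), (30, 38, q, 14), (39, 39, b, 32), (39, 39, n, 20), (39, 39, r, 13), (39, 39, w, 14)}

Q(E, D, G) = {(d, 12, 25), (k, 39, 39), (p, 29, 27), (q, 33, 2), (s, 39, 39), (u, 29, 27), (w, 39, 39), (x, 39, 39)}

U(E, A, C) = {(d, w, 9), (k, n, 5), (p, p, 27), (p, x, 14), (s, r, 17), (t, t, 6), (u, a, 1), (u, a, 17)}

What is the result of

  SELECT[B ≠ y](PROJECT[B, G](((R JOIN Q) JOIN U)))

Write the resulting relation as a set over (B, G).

Natural join on G, D: {(27, 29, k, 19, p), (27, 29, k, 19, u), (27, 29, u, 28, p), (27, 29, u, 28, u), (27, 29, y, 13, p), (27, 29, y, 13, u), (39, 39, b, 32, k), (39, 39, b, 32, s), (39, 39, b, 32, w), (39, 39, b, 32, x), (39, 39, n, 20, k), (39, 39, n, 20, s), (39, 39, n, 20, w), (39, 39, n, 20, x), (39, 39, r, 13, k), (39, 39, r, 13, s), (39, 39, r, 13, w), (39, 39, r, 13, x), (39, 39, w, 14, k), (39, 39, w, 14, s), (39, 39, w, 14, w), (39, 39, w, 14, x)}
Natural join on E: {(27, 29, k, 19, p, p, 27), (27, 29, k, 19, p, x, 14), (27, 29, k, 19, u, a, 1), (27, 29, k, 19, u, a, 17), (27, 29, u, 28, p, p, 27), (27, 29, u, 28, p, x, 14), (27, 29, u, 28, u, a, 1), (27, 29, u, 28, u, a, 17), (27, 29, y, 13, p, p, 27), (27, 29, y, 13, p, x, 14), (27, 29, y, 13, u, a, 1), (27, 29, y, 13, u, a, 17), (39, 39, b, 32, k, n, 5), (39, 39, b, 32, s, r, 17), (39, 39, n, 20, k, n, 5), (39, 39, n, 20, s, r, 17), (39, 39, r, 13, k, n, 5), (39, 39, r, 13, s, r, 17), (39, 39, w, 14, k, n, 5), (39, 39, w, 14, s, r, 17)}
π[B, G]: project onto (B, G) (13 duplicate(s) eliminated) → {(b, 39), (k, 27), (n, 39), (r, 39), (u, 27), (w, 39), (y, 27)}
Filtering on B ≠ y leaves {(b, 39), (k, 27), (n, 39), (r, 39), (u, 27), (w, 39)}.

{(b, 39), (k, 27), (n, 39), (r, 39), (u, 27), (w, 39)}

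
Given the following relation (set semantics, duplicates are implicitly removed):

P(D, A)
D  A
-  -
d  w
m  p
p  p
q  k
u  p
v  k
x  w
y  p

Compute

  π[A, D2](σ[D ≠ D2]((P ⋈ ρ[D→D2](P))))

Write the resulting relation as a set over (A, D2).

ρ[D→D2]: schema becomes (D2, A); tuples unchanged.
Joining P and ρ[D→D2](P) on A yields {(d, w, d), (d, w, x), (m, p, m), (m, p, p), (m, p, u), (m, p, y), (p, p, m), (p, p, p), (p, p, u), (p, p, y), (q, k, q), (q, k, v), (u, p, m), (u, p, p), (u, p, u), (u, p, y), (v, k, q), (v, k, v), (x, w, d), (x, w, x), (y, p, m), (y, p, p), (y, p, u), (y, p, y)}.
Filtering on D ≠ D2 leaves {(d, w, x), (m, p, p), (m, p, u), (m, p, y), (p, p, m), (p, p, u), (p, p, y), (q, k, v), (u, p, m), (u, p, p), (u, p, y), (v, k, q), (x, w, d), (y, p, m), (y, p, p), (y, p, u)}.
Projecting to A, D2 (8 duplicate(s) eliminated): {(k, q), (k, v), (p, m), (p, p), (p, u), (p, y), (w, d), (w, x)}

{(k, q), (k, v), (p, m), (p, p), (p, u), (p, y), (w, d), (w, x)}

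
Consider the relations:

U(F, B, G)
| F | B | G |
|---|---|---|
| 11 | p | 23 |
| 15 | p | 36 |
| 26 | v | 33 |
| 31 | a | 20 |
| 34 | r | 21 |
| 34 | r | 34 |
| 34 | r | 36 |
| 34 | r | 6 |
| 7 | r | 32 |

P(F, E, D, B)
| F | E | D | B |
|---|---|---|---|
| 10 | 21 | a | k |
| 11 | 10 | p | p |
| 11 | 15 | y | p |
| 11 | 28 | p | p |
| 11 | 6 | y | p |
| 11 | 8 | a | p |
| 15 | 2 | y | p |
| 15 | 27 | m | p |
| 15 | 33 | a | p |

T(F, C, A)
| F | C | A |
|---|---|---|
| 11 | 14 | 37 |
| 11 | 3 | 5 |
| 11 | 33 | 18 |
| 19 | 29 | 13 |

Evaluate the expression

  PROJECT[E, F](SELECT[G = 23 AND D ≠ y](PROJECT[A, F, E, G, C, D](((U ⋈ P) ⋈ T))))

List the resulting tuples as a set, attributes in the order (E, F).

Joining U and P on F, B yields {(11, p, 23, 10, p), (11, p, 23, 15, y), (11, p, 23, 28, p), (11, p, 23, 6, y), (11, p, 23, 8, a), (15, p, 36, 2, y), (15, p, 36, 27, m), (15, p, 36, 33, a)}.
Joining (U ⋈ P) and T on F yields {(11, p, 23, 10, p, 14, 37), (11, p, 23, 10, p, 3, 5), (11, p, 23, 10, p, 33, 18), (11, p, 23, 15, y, 14, 37), (11, p, 23, 15, y, 3, 5), (11, p, 23, 15, y, 33, 18), (11, p, 23, 28, p, 14, 37), (11, p, 23, 28, p, 3, 5), (11, p, 23, 28, p, 33, 18), (11, p, 23, 6, y, 14, 37), (11, p, 23, 6, y, 3, 5), (11, p, 23, 6, y, 33, 18), (11, p, 23, 8, a, 14, 37), (11, p, 23, 8, a, 3, 5), (11, p, 23, 8, a, 33, 18)}.
Projecting to A, F, E, G, C, D: {(18, 11, 10, 23, 33, p), (18, 11, 15, 23, 33, y), (18, 11, 28, 23, 33, p), (18, 11, 6, 23, 33, y), (18, 11, 8, 23, 33, a), (37, 11, 10, 23, 14, p), (37, 11, 15, 23, 14, y), (37, 11, 28, 23, 14, p), (37, 11, 6, 23, 14, y), (37, 11, 8, 23, 14, a), (5, 11, 10, 23, 3, p), (5, 11, 15, 23, 3, y), (5, 11, 28, 23, 3, p), (5, 11, 6, 23, 3, y), (5, 11, 8, 23, 3, a)}
Filtering on G = 23 AND D ≠ y leaves {(18, 11, 10, 23, 33, p), (18, 11, 28, 23, 33, p), (18, 11, 8, 23, 33, a), (37, 11, 10, 23, 14, p), (37, 11, 28, 23, 14, p), (37, 11, 8, 23, 14, a), (5, 11, 10, 23, 3, p), (5, 11, 28, 23, 3, p), (5, 11, 8, 23, 3, a)}.
Projecting to E, F (6 duplicate(s) eliminated): {(10, 11), (28, 11), (8, 11)}

{(10, 11), (28, 11), (8, 11)}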